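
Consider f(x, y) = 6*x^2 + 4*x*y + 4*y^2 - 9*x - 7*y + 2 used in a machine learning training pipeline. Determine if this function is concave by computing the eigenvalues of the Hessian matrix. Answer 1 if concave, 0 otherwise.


The Hessian of f(x,y) = 6*x^2 + 4*x*y + 4*y^2 - 9*x - 7*y + 2 is:
H = [[12, 4], [4, 8]]
Trace = 12 + 8 = 20
Determinant = 12*8 - (4)^2 = 80
Discriminant = (20)^2 - 4*80 = 80.0
Eigenvalues: lambda_1 = 5.5279, lambda_2 = 14.4721
The function is not concave.

0


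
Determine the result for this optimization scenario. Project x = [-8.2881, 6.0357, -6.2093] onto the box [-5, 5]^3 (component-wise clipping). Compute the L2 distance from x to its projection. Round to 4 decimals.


Project each component onto [-5, 5].
clip(-8.2881) = -5.0, clip(6.0357) = 5.0, clip(-6.2093) = -5.0
Projection = [-5.0, 5.0, -5.0]
Squared diffs: [10.8116, 1.0727, 1.4624]
Distance = sqrt(13.3467) = 3.6533


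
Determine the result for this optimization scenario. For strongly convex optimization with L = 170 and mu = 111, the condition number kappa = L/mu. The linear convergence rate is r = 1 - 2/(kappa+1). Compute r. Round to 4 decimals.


Step 1: Compute the condition number.
kappa = L/mu = 170/111 = 1.5315
Step 2: Compute the convergence rate.
r = 1 - 2/(kappa + 1) = 1 - 2*mu/(L + mu) = (L - mu)/(L + mu) = 59/281 = 0.21


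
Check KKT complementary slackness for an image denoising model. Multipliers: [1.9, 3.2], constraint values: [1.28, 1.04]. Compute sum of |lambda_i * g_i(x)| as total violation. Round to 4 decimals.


KKT complementary slackness check:
lambda_1 * g_1 = 1.9 * 1.28 = 2.432
lambda_2 * g_2 = 3.2 * 1.04 = 3.328
Total violation = 2.432 + 3.328 = 5.76


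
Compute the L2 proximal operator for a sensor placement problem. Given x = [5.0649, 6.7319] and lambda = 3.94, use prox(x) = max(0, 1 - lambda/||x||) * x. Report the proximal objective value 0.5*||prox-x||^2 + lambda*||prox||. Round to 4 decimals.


Step 1: Compute ||x||.
||x|| = 8.4245
Step 2: Compute scaling factor.
scale = max(0, 1 - 3.94/8.4245) = 0.5323
Step 3: prox(x) = [2.6961, 3.5835]
||prox(x)|| = 4.4845
Step 4: Proximal objective.
0.5*||prox-x||^2 = 7.7618
lambda*||prox|| = 17.6689
Total = 25.4306


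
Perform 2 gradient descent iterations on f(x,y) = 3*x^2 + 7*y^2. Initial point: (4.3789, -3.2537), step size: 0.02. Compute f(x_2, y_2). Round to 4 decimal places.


Gradient descent on f(x,y) = 3*x^2 + 7*y^2.
Starting point: (4.3789, -3.2537), alpha = 0.02
Step 1: grad_x = 2*3*4.3789 = 26.2734, grad_y = 2*7*-3.2537 = -45.5518
  x_1 = 4.3789 - 0.02*26.2734 = 3.8534
  y_1 = -3.2537 - 0.02*-45.5518 = -2.3427
Step 2: grad_x = 2*3*3.8534 = 23.1206, grad_y = 2*7*-2.3427 = -32.7973
  x_2 = 3.8534 - 0.02*23.1206 = 3.391
  y_2 = -2.3427 - 0.02*-32.7973 = -1.6867
f(3.391, -1.6867) = 3*3.391^2 + 7*(-1.6867)^2 = 54.4122


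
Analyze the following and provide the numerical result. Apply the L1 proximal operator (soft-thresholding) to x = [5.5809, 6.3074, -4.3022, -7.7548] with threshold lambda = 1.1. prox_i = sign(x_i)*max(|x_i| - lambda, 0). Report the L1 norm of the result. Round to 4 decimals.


Soft-thresholding with lambda = 1.1:
prox(5.5809) = sign(5.5809)*max(|5.5809| - 1.1, 0) = 4.4809
prox(6.3074) = sign(6.3074)*max(|6.3074| - 1.1, 0) = 5.2074
prox(-4.3022) = sign(-4.3022)*max(|-4.3022| - 1.1, 0) = -3.2022
prox(-7.7548) = sign(-7.7548)*max(|-7.7548| - 1.1, 0) = -6.6548
prox(x) = [4.4809, 5.2074, -3.2022, -6.6548]
||prox(x)||_1 = 4.4809 + 5.2074 + 3.2022 + 6.6548 = 19.5453


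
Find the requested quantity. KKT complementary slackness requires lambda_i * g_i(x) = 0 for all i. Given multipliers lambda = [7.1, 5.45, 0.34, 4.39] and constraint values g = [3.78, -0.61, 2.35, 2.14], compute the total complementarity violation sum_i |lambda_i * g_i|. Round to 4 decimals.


KKT complementary slackness check:
lambda_1 * g_1 = 7.1 * 3.78 = 26.838
lambda_2 * g_2 = 5.45 * -0.61 = -3.3245
lambda_3 * g_3 = 0.34 * 2.35 = 0.799
lambda_4 * g_4 = 4.39 * 2.14 = 9.3946
Total violation = 26.838 + 3.3245 + 0.799 + 9.3946 = 40.3561


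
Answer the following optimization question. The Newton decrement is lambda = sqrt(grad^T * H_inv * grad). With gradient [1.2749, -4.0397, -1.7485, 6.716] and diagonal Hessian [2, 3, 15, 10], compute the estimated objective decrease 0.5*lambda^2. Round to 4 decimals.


Step 1: H is diagonal, so H^(-1) * g = [0.6375, -1.3466, -0.1166, 0.6716].
Step 2: g^T H^(-1) g = sum_i g_i^2 / H_ii
  = (1.2749)^2/2 + (-4.0397)^2/3 + (-1.7485)^2/15 + (6.716)^2/10
  = 0.8127 + 5.4397 + 0.2038 + 4.5105 = 10.9667
Step 3: Objective decrease = 0.5 * g^T H^(-1) g = 5.4833


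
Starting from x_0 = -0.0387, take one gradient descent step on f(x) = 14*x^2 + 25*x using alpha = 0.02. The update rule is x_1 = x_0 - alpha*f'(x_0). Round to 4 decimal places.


We compute the gradient at x_0 and apply the update.
f'(x) = 28*x + 25
f'(-0.0387) = 28*-0.0387 + 25 = 23.9164
x_1 = -0.0387 - 0.02*23.9164 = -0.517


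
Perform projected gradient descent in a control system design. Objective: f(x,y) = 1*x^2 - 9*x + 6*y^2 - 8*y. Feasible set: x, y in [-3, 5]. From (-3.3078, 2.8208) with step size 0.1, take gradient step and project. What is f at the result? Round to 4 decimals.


Step 1: Compute gradient at (-3.3078, 2.8208).
grad_x = 2*1*-3.3078 - 9 = -15.6156
grad_y = 2*6*2.8208 - 8 = 25.8496
Step 2: Gradient step.
x_raw = -3.3078 - 0.1*-15.6156 = -1.7462
y_raw = 2.8208 - 0.1*25.8496 = 0.2358
Step 3: Project onto [-3, 5].
x_proj = clip(-1.7462) = -1.7462
y_proj = clip(0.2358) = 0.2358
Step 4: Evaluate f.
f(-1.7462, 0.2358) = 17.2125


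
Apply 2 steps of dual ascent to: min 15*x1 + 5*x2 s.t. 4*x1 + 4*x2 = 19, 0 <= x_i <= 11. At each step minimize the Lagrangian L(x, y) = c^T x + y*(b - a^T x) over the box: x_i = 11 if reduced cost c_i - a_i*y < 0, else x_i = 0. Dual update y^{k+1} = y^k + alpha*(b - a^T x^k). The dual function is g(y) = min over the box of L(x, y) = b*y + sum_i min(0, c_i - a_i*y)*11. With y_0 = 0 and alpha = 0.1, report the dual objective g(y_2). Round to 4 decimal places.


Dual ascent for LP: min 15*x1 + 5*x2, 4*x1 + 4*x2 = 19, 0 <= x_i <= 11
Step 1: y^k = 0.0, reduced costs: (15.0, 5.0)
  x^k = (0.0, 0.0), subgradient = b - a^T x = 19.0
  y^{k+1} = 0.0 + 0.1*19.0 = 1.9
Step 2: y^k = 1.9, reduced costs: (7.4, -2.6)
  x^k = (0.0, 11.0), subgradient = b - a^T x = -25.0
  y^{k+1} = 1.9 + 0.1*-25.0 = -0.6
Dual objective at y_2 = -0.6: reduced costs (17.4, 7.4), box minimizer x = (0.0, 0.0)
g(y_2) = b*y + (c1 - a1*y)*x1 + (c2 - a2*y)*x2 = 19*(-0.6) + 17.4*0.0 + 7.4*0.0 = -11.4 + 0.0 + 0.0 = -11.4


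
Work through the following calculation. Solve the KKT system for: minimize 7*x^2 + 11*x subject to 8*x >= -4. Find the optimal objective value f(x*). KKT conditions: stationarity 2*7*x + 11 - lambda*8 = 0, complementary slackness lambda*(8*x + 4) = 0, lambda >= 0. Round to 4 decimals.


Step 1: Try lambda = 0 (constraint inactive).
x_unc = -11/(2*7) = -0.7857
Check: 8*-0.7857 = -6.2856 < -4 -- violated!
Step 2: Constraint must be active: 8*x = -4
x* = -4/8 = -0.5
lambda = (2*7*(-0.5) + 11)/8 = 0.5
Step 3: Compute optimal value.
f(x*) = 7*(-0.5)^2 + 11*(-0.5) = -3.75


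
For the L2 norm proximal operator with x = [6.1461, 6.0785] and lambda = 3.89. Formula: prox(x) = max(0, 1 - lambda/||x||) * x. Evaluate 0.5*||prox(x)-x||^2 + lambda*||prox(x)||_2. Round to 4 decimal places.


Step 1: Compute ||x||.
||x|| = 8.6442
Step 2: Compute scaling factor.
scale = max(0, 1 - 3.89/8.6442) = 0.55
Step 3: prox(x) = [3.3803, 3.3431]
||prox(x)|| = 4.7542
Step 4: Proximal objective.
0.5*||prox-x||^2 = 7.5661
lambda*||prox|| = 18.4938
Total = 26.06


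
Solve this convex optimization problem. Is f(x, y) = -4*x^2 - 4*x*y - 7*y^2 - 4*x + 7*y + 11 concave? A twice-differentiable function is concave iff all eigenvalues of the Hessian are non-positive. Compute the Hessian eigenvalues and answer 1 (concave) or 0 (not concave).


The Hessian of f(x,y) = -4*x^2 - 4*x*y - 7*y^2 - 4*x + 7*y + 11 is:
H = [[-8, -4], [-4, -14]]
Trace = -8 - 14 = -22
Determinant = -8*-14 - (-4)^2 = 96
Discriminant = (-22)^2 - 4*96 = 100.0
Eigenvalues: lambda_1 = -16.0, lambda_2 = -6.0
The function is concave.

1


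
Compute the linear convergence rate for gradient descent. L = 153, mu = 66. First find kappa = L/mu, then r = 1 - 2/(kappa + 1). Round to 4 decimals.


Step 1: Compute the condition number.
kappa = L/mu = 153/66 = 2.3182
Step 2: Compute the convergence rate.
r = 1 - 2/(kappa + 1) = 1 - 2*mu/(L + mu) = (L - mu)/(L + mu) = 87/219 = 0.3973


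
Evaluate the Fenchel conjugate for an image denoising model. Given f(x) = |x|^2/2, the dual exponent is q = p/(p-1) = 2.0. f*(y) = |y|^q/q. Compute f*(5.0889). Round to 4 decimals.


The conjugate exponent q satisfies 1/p + 1/q = 1.
p = 2, so q = 2/(2 - 1) = 2.0
|y|^q = 5.0889^2.0 = 25.8969
f*(5.0889) = 25.8969 / 2.0 = 12.9485


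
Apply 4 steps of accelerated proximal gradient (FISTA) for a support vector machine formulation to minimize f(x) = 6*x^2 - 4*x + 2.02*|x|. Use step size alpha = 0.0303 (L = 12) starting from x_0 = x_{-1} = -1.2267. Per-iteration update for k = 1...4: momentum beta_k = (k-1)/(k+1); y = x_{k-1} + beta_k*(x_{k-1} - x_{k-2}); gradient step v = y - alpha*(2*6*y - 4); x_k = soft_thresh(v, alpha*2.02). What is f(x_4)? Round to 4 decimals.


FISTA on f(x) = 6*x^2 - 4*x + 2.02*|x|
L = 12, alpha = 0.0303
Iteration 1: beta = 0.0, y = -1.2267 + 0.0*(-1.2267 + 1.2267) = -1.2267
  grad(y) = -18.7204, v = y - alpha*grad = -0.6595
  prox(v) = soft_thresh(-0.6595, 0.0612) = -0.5983
Iteration 2: beta = 0.3333, y = -0.5983 + 0.3333*(-0.5983 + 1.2267) = -0.3888
  grad(y) = -8.6655, v = y - alpha*grad = -0.1262
  prox(v) = soft_thresh(-0.1262, 0.0612) = -0.065
Iteration 3: beta = 0.5, y = -0.065 + 0.5*(-0.065 + 0.5983) = 0.2016
  grad(y) = -1.5807, v = y - alpha*grad = 0.2495
  prox(v) = soft_thresh(0.2495, 0.0612) = 0.1883
Iteration 4: beta = 0.6, y = 0.1883 + 0.6*(0.1883 + 0.065) = 0.3403
  grad(y) = 0.0834, v = y - alpha*grad = 0.3378
  prox(v) = soft_thresh(0.3378, 0.0612) = 0.2766
f(x_4) = 6*0.2766^2 - 4*0.2766 + 2.02*|0.2766| = -0.0887


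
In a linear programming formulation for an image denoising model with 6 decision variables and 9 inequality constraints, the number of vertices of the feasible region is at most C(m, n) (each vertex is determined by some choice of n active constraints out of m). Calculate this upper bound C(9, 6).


Each vertex corresponds to some choice of n active constraints out of m, so the number of vertices is at most C(m, n) = m! / (n!(m-n)!).
m = 9, n = 6
Numerator: 9 * 8 * 7 * 6 * 5 * 4
Denominator: 6! = 720
C(9, 6) = 84


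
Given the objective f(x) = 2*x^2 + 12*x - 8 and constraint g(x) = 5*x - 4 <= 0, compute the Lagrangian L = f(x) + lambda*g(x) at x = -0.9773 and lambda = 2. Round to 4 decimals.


Step 1: Evaluate f(x).
f(-0.9773) = 2*(-0.9773)^2 + 12*(-0.9773) - 8 = -17.8174
Step 2: Evaluate g(x).
g(-0.9773) = 5*-0.9773 - 4 = -8.8865
Step 3: Compute Lagrangian.
L = -17.8174 + 2*-8.8865 = -35.5904


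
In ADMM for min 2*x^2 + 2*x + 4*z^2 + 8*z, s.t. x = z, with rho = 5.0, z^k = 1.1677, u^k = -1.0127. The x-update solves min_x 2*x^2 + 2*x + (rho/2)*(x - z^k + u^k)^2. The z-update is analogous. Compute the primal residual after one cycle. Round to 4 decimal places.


ADMM iteration with rho = 5.0, z^k = 1.1677, u^k = -1.0127
Step 1: x-update.
Minimize 2*x^2 + 2*x + (5.0/2)*(x - 1.1677 - 1.0127)^2
FOC: (2*2 + 5.0)*x = -2 + 5.0*(1.1677 + 1.0127)
x^{k+1} = 0.9891
Step 2: z-update.
Minimize 4*z^2 + 8*z + (5.0/2)*(0.9891 - z - 1.0127)^2
FOC: (2*4 + 5.0)*z = -8 + 5.0*(0.9891 - 1.0127)
z^{k+1} = -0.6245
Step 3: u-update.
u^{k+1} = -1.0127 + 0.9891 + 0.6245 = 0.6009
Step 4: Primal residual = |0.9891 + 0.6245| = 1.6136


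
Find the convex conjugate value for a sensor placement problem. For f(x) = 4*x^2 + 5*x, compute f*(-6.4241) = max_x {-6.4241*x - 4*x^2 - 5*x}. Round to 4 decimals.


f*(y) = sup_x {y*x - a*x^2 - b*x} = sup_x {(y-b)*x - a*x^2}
FOC: (y - b) - 2a*x = 0 => x* = (y - b)/(2a)
x* = (-6.4241 - 5)/(2*4) = -1.428
f*(-6.4241) = (y-b)^2/(4a) = (-6.4241 - 5)^2/(4*4)
= 130.5101/16 = 8.1569


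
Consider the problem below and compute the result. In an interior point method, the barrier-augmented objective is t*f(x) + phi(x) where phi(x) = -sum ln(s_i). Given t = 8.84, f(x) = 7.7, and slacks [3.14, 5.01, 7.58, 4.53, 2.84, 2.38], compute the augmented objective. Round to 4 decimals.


Step 1: Compute log-barrier.
ln values: [1.1442, 1.6114, 2.0255, 1.5107, 1.0438, 0.8671]
phi = -(1.1442 + 1.6114 + 2.0255 + 1.5107 + 1.0438 + 0.8671) = -8.2028
Step 2: Compute augmented objective.
t*f(x) = 8.84*7.7 = 68.068
Total = 68.068 - 8.2028 = 59.8652


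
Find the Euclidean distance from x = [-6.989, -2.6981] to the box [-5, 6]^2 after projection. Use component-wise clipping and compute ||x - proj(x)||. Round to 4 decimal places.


Project each component onto [-5, 6].
clip(-6.989) = -5.0, clip(-2.6981) = -2.6981
Projection = [-5.0, -2.6981]
Squared diffs: [3.9561, 0.0]
Distance = sqrt(3.9561) = 1.989


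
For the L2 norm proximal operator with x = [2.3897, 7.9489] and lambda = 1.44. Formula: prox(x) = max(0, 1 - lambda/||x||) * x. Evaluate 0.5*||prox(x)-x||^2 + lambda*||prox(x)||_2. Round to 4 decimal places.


Step 1: Compute ||x||.
||x|| = 8.3003
Step 2: Compute scaling factor.
scale = max(0, 1 - 1.44/8.3003) = 0.8265
Step 3: prox(x) = [1.9751, 6.5699]
||prox(x)|| = 6.8603
Step 4: Proximal objective.
0.5*||prox-x||^2 = 1.0368
lambda*||prox|| = 9.8788
Total = 10.9157


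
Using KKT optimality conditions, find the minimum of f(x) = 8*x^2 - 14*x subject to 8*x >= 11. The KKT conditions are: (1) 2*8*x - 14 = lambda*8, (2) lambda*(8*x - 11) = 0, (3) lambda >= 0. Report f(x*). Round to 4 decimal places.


Step 1: Try lambda = 0 (constraint inactive).
x_unc = 14/(2*8) = 0.875
Check: 8*0.875 = 7.0 < 11 -- violated!
Step 2: Constraint must be active: 8*x = 11
x* = 11/8 = 1.375
lambda = (2*8*1.375 - 14)/8 = 1.0
Step 3: Compute optimal value.
f(x*) = 8*1.375^2 - 14*1.375 = -4.125


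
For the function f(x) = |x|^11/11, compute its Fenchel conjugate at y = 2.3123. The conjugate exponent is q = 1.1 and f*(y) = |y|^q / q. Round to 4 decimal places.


The conjugate exponent q satisfies 1/p + 1/q = 1.
p = 11, so q = 11/(11 - 1) = 1.1
|y|^q = 2.3123^1.1 = 2.5145
f*(2.3123) = 2.5145 / 1.1 = 2.2859


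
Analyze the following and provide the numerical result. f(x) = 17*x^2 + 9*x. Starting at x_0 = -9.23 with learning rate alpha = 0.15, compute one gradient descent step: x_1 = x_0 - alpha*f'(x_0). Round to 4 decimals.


We compute the gradient at x_0 and apply the update.
f'(x) = 34*x + 9
f'(-9.23) = 34*-9.23 + 9 = -304.82
x_1 = -9.23 - 0.15*-304.82 = 36.493


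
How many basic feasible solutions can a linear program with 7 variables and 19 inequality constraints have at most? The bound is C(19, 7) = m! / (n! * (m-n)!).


Each vertex corresponds to some choice of n active constraints out of m, so the number of vertices is at most C(m, n) = m! / (n!(m-n)!).
m = 19, n = 7
Numerator: 19 * 18 * 17 * 16 * 15 * 14 * 13
Denominator: 7! = 5040
C(19, 7) = 50388


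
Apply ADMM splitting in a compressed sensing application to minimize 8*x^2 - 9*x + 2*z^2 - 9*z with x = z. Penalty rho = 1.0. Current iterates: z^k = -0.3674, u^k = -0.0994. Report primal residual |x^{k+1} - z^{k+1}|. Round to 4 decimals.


ADMM iteration with rho = 1.0, z^k = -0.3674, u^k = -0.0994
Step 1: x-update.
Minimize 8*x^2 - 9*x + (1.0/2)*(x + 0.3674 - 0.0994)^2
FOC: (2*8 + 1.0)*x = 9 + 1.0*(-0.3674 + 0.0994)
x^{k+1} = 0.5136
Step 2: z-update.
Minimize 2*z^2 - 9*z + (1.0/2)*(0.5136 - z - 0.0994)^2
FOC: (2*2 + 1.0)*z = 9 + 1.0*(0.5136 - 0.0994)
z^{k+1} = 1.8828
Step 3: u-update.
u^{k+1} = -0.0994 + 0.5136 - 1.8828 = -1.4686
Step 4: Primal residual = |0.5136 - 1.8828| = 1.3692


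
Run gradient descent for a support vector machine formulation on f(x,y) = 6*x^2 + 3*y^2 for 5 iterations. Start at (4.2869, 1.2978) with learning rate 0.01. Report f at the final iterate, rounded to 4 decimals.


Gradient descent on f(x,y) = 6*x^2 + 3*y^2.
Starting point: (4.2869, 1.2978), alpha = 0.01
Step 1: grad_x = 2*6*4.2869 = 51.4428, grad_y = 2*3*1.2978 = 7.7868
  x_1 = 4.2869 - 0.01*51.4428 = 3.7725
  y_1 = 1.2978 - 0.01*7.7868 = 1.2199
Step 2: grad_x = 2*6*3.7725 = 45.2697, grad_y = 2*3*1.2199 = 7.3196
  x_2 = 3.7725 - 0.01*45.2697 = 3.3198
  y_2 = 1.2199 - 0.01*7.3196 = 1.1467
Step 3: grad_x = 2*6*3.3198 = 39.8373, grad_y = 2*3*1.1467 = 6.8804
  x_3 = 3.3198 - 0.01*39.8373 = 2.9214
  y_3 = 1.1467 - 0.01*6.8804 = 1.0779
Step 4: grad_x = 2*6*2.9214 = 35.0568, grad_y = 2*3*1.0779 = 6.4676
  x_4 = 2.9214 - 0.01*35.0568 = 2.5708
  y_4 = 1.0779 - 0.01*6.4676 = 1.0133
Step 5: grad_x = 2*6*2.5708 = 30.85, grad_y = 2*3*1.0133 = 6.0795
  x_5 = 2.5708 - 0.01*30.85 = 2.2623
  y_5 = 1.0133 - 0.01*6.0795 = 0.9525
f(2.2623, 0.9525) = 6*2.2623^2 + 3*0.9525^2 = 33.4305


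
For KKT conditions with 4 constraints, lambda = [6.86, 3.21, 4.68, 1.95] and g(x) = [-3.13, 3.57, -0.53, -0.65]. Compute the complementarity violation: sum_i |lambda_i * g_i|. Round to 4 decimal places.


KKT complementary slackness check:
lambda_1 * g_1 = 6.86 * -3.13 = -21.4718
lambda_2 * g_2 = 3.21 * 3.57 = 11.4597
lambda_3 * g_3 = 4.68 * -0.53 = -2.4804
lambda_4 * g_4 = 1.95 * -0.65 = -1.2675
Total violation = 21.4718 + 11.4597 + 2.4804 + 1.2675 = 36.6794


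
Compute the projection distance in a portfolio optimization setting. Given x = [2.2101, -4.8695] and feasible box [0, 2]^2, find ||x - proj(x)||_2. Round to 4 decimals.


Project each component onto [0, 2].
clip(2.2101) = 2.0, clip(-4.8695) = 0.0
Projection = [2.0, 0.0]
Squared diffs: [0.0441, 23.712]
Distance = sqrt(23.7561) = 4.874


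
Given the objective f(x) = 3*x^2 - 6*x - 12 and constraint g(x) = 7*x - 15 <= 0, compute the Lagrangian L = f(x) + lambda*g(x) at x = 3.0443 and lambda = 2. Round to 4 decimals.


Step 1: Evaluate f(x).
f(3.0443) = 3*3.0443^2 - 6*3.0443 - 12 = -2.4625
Step 2: Evaluate g(x).
g(3.0443) = 7*3.0443 - 15 = 6.3101
Step 3: Compute Lagrangian.
L = -2.4625 + 2*6.3101 = 10.1577


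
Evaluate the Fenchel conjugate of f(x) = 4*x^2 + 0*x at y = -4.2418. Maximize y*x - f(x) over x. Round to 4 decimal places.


f*(y) = sup_x {y*x - a*x^2 - b*x} = sup_x {(y-b)*x - a*x^2}
FOC: (y - b) - 2a*x = 0 => x* = (y - b)/(2a)
x* = (-4.2418 - 0)/(2*4) = -0.5302
f*(-4.2418) = (y-b)^2/(4a) = (-4.2418 - 0)^2/(4*4)
= 17.9929/16 = 1.1246


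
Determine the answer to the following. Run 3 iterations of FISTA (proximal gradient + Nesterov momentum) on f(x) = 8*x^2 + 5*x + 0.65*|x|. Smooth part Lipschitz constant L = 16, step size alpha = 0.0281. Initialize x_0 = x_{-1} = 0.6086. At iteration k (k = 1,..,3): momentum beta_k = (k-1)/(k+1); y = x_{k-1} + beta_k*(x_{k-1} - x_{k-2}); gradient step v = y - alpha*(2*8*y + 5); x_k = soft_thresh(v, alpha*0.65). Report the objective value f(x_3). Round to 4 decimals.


FISTA on f(x) = 8*x^2 + 5*x + 0.65*|x|
L = 16, alpha = 0.0281
Iteration 1: beta = 0.0, y = 0.6086 + 0.0*(0.6086 - 0.6086) = 0.6086
  grad(y) = 14.7376, v = y - alpha*grad = 0.1945
  prox(v) = soft_thresh(0.1945, 0.0183) = 0.1762
Iteration 2: beta = 0.3333, y = 0.1762 + 0.3333*(0.1762 - 0.6086) = 0.0321
  grad(y) = 5.5132, v = y - alpha*grad = -0.1228
  prox(v) = soft_thresh(-0.1228, 0.0183) = -0.1046
Iteration 3: beta = 0.5, y = -0.1046 + 0.5*(-0.1046 - 0.1762) = -0.245
  grad(y) = 1.0804, v = y - alpha*grad = -0.2753
  prox(v) = soft_thresh(-0.2753, 0.0183) = -0.2571
f(x_3) = 8*(-0.2571)^2 + 5*(-0.2571) + 0.65*|-0.2571| = -0.5896


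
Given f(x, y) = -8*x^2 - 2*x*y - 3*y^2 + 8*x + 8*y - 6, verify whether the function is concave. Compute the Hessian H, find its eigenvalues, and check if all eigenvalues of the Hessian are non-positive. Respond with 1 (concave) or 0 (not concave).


The Hessian of f(x,y) = -8*x^2 - 2*x*y - 3*y^2 + 8*x + 8*y - 6 is:
H = [[-16, -2], [-2, -6]]
Trace = -16 - 6 = -22
Determinant = -16*-6 - (-2)^2 = 92
Discriminant = (-22)^2 - 4*92 = 116.0
Eigenvalues: lambda_1 = -16.3852, lambda_2 = -5.6148
The function is concave.

1


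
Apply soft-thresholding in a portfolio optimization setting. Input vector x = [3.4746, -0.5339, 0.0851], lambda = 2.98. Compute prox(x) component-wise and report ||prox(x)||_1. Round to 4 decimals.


Soft-thresholding with lambda = 2.98:
prox(3.4746) = sign(3.4746)*max(|3.4746| - 2.98, 0) = 0.4946
prox(-0.5339) = sign(-0.5339)*max(|-0.5339| - 2.98, 0) = 0.0
prox(0.0851) = sign(0.0851)*max(|0.0851| - 2.98, 0) = 0.0
prox(x) = [0.4946, 0.0, 0.0]
||prox(x)||_1 = 0.4946 + 0.0 + 0.0 = 0.4946


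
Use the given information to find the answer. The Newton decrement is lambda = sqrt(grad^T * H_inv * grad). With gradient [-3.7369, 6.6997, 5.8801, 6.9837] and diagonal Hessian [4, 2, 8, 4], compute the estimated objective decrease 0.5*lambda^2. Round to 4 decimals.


Step 1: H is diagonal, so H^(-1) * g = [-0.9342, 3.3499, 0.735, 1.7459].
Step 2: g^T H^(-1) g = sum_i g_i^2 / H_ii
  = (-3.7369)^2/4 + (6.6997)^2/2 + (5.8801)^2/8 + (6.9837)^2/4
  = 3.4911 + 22.443 + 4.3219 + 12.193 = 42.4491
Step 3: Objective decrease = 0.5 * g^T H^(-1) g = 21.2245


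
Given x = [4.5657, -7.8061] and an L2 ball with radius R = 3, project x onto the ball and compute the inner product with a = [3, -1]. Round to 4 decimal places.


Step 1: Compute ||x|| (intermediates to 6 decimals).
||x|| = sqrt(4.5657^2 + (-7.8061)^2) = 9.043275
Step 2: Project.
Since ||x|| > R, scale = R/||x|| = 3/9.043275 = 0.331738, proj(x) = scale * x
proj(x) = [1.514616, -2.58958]
Step 3: Dot product.
a^T * proj(x) = 3*1.514616 - 1*(-2.58958) = 7.1334


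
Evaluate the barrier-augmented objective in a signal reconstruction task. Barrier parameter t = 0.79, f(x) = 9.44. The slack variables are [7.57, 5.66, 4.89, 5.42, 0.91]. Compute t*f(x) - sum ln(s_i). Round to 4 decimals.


Step 1: Compute log-barrier.
ln values: [2.0242, 1.7334, 1.5872, 1.6901, -0.0943]
phi = -(2.0242 + 1.7334 + 1.5872 + 1.6901 - 0.0943) = -6.9406
Step 2: Compute augmented objective.
t*f(x) = 0.79*9.44 = 7.4576
Total = 7.4576 - 6.9406 = 0.517


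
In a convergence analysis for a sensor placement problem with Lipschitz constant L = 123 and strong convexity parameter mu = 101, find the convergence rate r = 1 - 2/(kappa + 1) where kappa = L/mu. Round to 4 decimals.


Step 1: Compute the condition number.
kappa = L/mu = 123/101 = 1.2178
Step 2: Compute the convergence rate.
r = 1 - 2/(kappa + 1) = 1 - 2*mu/(L + mu) = (L - mu)/(L + mu) = 22/224 = 0.0982


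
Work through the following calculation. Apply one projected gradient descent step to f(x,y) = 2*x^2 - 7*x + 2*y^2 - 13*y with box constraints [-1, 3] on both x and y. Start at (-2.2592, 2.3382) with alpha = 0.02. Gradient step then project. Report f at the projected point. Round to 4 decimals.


Step 1: Compute gradient at (-2.2592, 2.3382).
grad_x = 2*2*-2.2592 - 7 = -16.0368
grad_y = 2*2*2.3382 - 13 = -3.6472
Step 2: Gradient step.
x_raw = -2.2592 - 0.02*-16.0368 = -1.9385
y_raw = 2.3382 - 0.02*-3.6472 = 2.4111
Step 3: Project onto [-1, 3].
x_proj = clip(-1.9385) = -1.0
y_proj = clip(2.4111) = 2.4111
Step 4: Evaluate f.
f(-1.0, 2.4111) = -10.7176


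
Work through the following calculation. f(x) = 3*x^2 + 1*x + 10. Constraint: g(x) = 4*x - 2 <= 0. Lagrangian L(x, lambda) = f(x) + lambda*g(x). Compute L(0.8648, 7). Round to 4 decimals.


Step 1: Evaluate f(x).
f(0.8648) = 3*0.8648^2 + 1*0.8648 + 10 = 13.1084
Step 2: Evaluate g(x).
g(0.8648) = 4*0.8648 - 2 = 1.4592
Step 3: Compute Lagrangian.
L = 13.1084 + 7*1.4592 = 23.3228


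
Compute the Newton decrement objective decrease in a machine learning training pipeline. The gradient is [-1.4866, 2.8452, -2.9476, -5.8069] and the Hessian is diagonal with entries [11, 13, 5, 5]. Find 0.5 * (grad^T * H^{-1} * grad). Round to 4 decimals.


Step 1: H is diagonal, so H^(-1) * g = [-0.1351, 0.2189, -0.5895, -1.1614].
Step 2: g^T H^(-1) g = sum_i g_i^2 / H_ii
  = (-1.4866)^2/11 + (2.8452)^2/13 + (-2.9476)^2/5 + (-5.8069)^2/5
  = 0.2009 + 0.6227 + 1.7377 + 6.744 = 9.3053
Step 3: Objective decrease = 0.5 * g^T H^(-1) g = 4.6526


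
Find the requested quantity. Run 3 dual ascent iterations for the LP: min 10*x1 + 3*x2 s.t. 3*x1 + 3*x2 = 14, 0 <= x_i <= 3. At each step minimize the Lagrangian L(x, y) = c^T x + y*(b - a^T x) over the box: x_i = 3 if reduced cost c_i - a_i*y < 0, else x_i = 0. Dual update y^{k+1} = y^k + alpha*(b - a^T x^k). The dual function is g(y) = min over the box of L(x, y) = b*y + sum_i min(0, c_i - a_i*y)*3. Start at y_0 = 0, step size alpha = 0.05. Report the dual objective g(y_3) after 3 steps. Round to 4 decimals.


Dual ascent for LP: min 10*x1 + 3*x2, 3*x1 + 3*x2 = 14, 0 <= x_i <= 3
Step 1: y^k = 0.0, reduced costs: (10.0, 3.0)
  x^k = (0.0, 0.0), subgradient = b - a^T x = 14.0
  y^{k+1} = 0.0 + 0.05*14.0 = 0.7
Step 2: y^k = 0.7, reduced costs: (7.9, 0.9)
  x^k = (0.0, 0.0), subgradient = b - a^T x = 14.0
  y^{k+1} = 0.7 + 0.05*14.0 = 1.4
Step 3: y^k = 1.4, reduced costs: (5.8, -1.2)
  x^k = (0.0, 3.0), subgradient = b - a^T x = 5.0
  y^{k+1} = 1.4 + 0.05*5.0 = 1.65
Dual objective at y_3 = 1.65: reduced costs (5.05, -1.95), box minimizer x = (0.0, 3.0)
g(y_3) = b*y + (c1 - a1*y)*x1 + (c2 - a2*y)*x2 = 14*1.65 + 5.05*0.0 + (-1.95)*3.0 = 23.1 + 0.0 - 5.85 = 17.25


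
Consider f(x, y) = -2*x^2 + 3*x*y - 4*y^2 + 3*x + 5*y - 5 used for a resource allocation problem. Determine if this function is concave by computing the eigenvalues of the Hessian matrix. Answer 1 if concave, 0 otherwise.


The Hessian of f(x,y) = -2*x^2 + 3*x*y - 4*y^2 + 3*x + 5*y - 5 is:
H = [[-4, 3], [3, -8]]
Trace = -4 - 8 = -12
Determinant = -4*-8 - (3)^2 = 23
Discriminant = (-12)^2 - 4*23 = 52.0
Eigenvalues: lambda_1 = -9.6056, lambda_2 = -2.3944
The function is concave.

1


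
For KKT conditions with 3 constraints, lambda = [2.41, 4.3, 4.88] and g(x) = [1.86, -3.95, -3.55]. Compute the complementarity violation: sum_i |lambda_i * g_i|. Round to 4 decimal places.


KKT complementary slackness check:
lambda_1 * g_1 = 2.41 * 1.86 = 4.4826
lambda_2 * g_2 = 4.3 * -3.95 = -16.985
lambda_3 * g_3 = 4.88 * -3.55 = -17.324
Total violation = 4.4826 + 16.985 + 17.324 = 38.7916


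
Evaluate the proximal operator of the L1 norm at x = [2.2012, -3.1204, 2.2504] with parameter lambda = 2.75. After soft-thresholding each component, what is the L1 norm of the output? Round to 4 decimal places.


Soft-thresholding with lambda = 2.75:
prox(2.2012) = sign(2.2012)*max(|2.2012| - 2.75, 0) = 0.0
prox(-3.1204) = sign(-3.1204)*max(|-3.1204| - 2.75, 0) = -0.3704
prox(2.2504) = sign(2.2504)*max(|2.2504| - 2.75, 0) = 0.0
prox(x) = [0.0, -0.3704, 0.0]
||prox(x)||_1 = 0.0 + 0.3704 + 0.0 = 0.3704


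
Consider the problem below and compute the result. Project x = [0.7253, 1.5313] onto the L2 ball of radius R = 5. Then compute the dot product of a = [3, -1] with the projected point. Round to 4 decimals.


Step 1: Compute ||x|| (intermediates to 6 decimals).
||x|| = sqrt(0.7253^2 + 1.5313^2) = 1.694385
Step 2: Project.
Since ||x|| <= R, proj = x (no scaling needed).
proj(x) = [0.7253, 1.5313]
Step 3: Dot product.
a^T * proj(x) = 3*0.7253 - 1*1.5313 = 0.6446


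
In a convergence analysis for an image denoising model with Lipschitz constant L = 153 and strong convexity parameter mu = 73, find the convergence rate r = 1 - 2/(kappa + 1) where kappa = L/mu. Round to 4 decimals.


Step 1: Compute the condition number.
kappa = L/mu = 153/73 = 2.0959
Step 2: Compute the convergence rate.
r = 1 - 2/(kappa + 1) = 1 - 2*mu/(L + mu) = (L - mu)/(L + mu) = 80/226 = 0.354


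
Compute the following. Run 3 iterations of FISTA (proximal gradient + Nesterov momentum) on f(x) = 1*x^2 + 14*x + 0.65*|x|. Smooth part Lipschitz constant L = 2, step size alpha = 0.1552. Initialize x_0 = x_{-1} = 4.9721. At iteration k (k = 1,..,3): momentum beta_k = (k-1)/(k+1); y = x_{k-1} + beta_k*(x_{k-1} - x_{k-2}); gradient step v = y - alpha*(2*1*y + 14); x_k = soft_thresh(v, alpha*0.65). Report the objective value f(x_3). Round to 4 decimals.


FISTA on f(x) = 1*x^2 + 14*x + 0.65*|x|
L = 2, alpha = 0.1552
Iteration 1: beta = 0.0, y = 4.9721 + 0.0*(4.9721 - 4.9721) = 4.9721
  grad(y) = 23.9442, v = y - alpha*grad = 1.256
  prox(v) = soft_thresh(1.256, 0.1009) = 1.1551
Iteration 2: beta = 0.3333, y = 1.1551 + 0.3333*(1.1551 - 4.9721) = -0.1173
  grad(y) = 13.7655, v = y - alpha*grad = -2.2537
  prox(v) = soft_thresh(-2.2537, 0.1009) = -2.1528
Iteration 3: beta = 0.5, y = -2.1528 + 0.5*(-2.1528 - 1.1551) = -3.8067
  grad(y) = 6.3866, v = y - alpha*grad = -4.7979
  prox(v) = soft_thresh(-4.7979, 0.1009) = -4.697
f(x_3) = 1*(-4.697)^2 + 14*(-4.697) + 0.65*|-4.697| = -40.6433


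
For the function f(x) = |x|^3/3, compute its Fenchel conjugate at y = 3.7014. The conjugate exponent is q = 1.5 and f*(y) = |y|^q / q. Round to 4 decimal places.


The conjugate exponent q satisfies 1/p + 1/q = 1.
p = 3, so q = 3/(3 - 1) = 1.5
|y|^q = 3.7014^1.5 = 7.1211
f*(3.7014) = 7.1211 / 1.5 = 4.7474


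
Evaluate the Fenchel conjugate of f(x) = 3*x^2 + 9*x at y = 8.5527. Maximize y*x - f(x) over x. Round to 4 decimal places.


f*(y) = sup_x {y*x - a*x^2 - b*x} = sup_x {(y-b)*x - a*x^2}
FOC: (y - b) - 2a*x = 0 => x* = (y - b)/(2a)
x* = (8.5527 - 9)/(2*3) = -0.0746
f*(8.5527) = (y-b)^2/(4a) = (8.5527 - 9)^2/(4*3)
= 0.2001/12 = 0.0167


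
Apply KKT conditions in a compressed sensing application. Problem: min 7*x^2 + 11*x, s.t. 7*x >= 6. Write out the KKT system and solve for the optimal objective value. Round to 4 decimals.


Step 1: Try lambda = 0 (constraint inactive).
x_unc = -11/(2*7) = -0.7857
Check: 7*-0.7857 = -5.4999 < 6 -- violated!
Step 2: Constraint must be active: 7*x = 6
x* = 6/7 = 0.8571 (rounded; the exact value 6/7 is used below)
lambda = (2*7*(6/7) + 11)/7 = 3.2857
Step 3: Compute optimal value.
f(x*) = 7*(6/7)^2 + 11*(6/7) = 14.5714


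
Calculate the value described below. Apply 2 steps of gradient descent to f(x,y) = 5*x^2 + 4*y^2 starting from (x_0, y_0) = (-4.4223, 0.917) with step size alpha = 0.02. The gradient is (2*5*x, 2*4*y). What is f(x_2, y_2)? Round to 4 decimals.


Gradient descent on f(x,y) = 5*x^2 + 4*y^2.
Starting point: (-4.4223, 0.917), alpha = 0.02
Step 1: grad_x = 2*5*-4.4223 = -44.223, grad_y = 2*4*0.917 = 7.336
  x_1 = -4.4223 - 0.02*-44.223 = -3.5378
  y_1 = 0.917 - 0.02*7.336 = 0.7703
Step 2: grad_x = 2*5*-3.5378 = -35.3784, grad_y = 2*4*0.7703 = 6.1622
  x_2 = -3.5378 - 0.02*-35.3784 = -2.8303
  y_2 = 0.7703 - 0.02*6.1622 = 0.647
f(-2.8303, 0.647) = 5*(-2.8303)^2 + 4*0.647^2 = 41.7268


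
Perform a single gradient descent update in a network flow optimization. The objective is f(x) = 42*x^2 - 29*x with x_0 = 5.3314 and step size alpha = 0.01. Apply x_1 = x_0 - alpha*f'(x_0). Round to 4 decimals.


We compute the gradient at x_0 and apply the update.
f'(x) = 84*x - 29
f'(5.3314) = 84*5.3314 - 29 = 418.8376
x_1 = 5.3314 - 0.01*418.8376 = 1.143


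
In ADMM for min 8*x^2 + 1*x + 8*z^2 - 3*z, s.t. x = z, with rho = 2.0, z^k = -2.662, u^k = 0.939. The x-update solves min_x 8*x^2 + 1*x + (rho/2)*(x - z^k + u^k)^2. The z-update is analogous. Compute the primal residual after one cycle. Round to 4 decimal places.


ADMM iteration with rho = 2.0, z^k = -2.662, u^k = 0.939
Step 1: x-update.
Minimize 8*x^2 + 1*x + (2.0/2)*(x + 2.662 + 0.939)^2
FOC: (2*8 + 2.0)*x = -1 + 2.0*(-2.662 - 0.939)
x^{k+1} = -0.4557
Step 2: z-update.
Minimize 8*z^2 - 3*z + (2.0/2)*(-0.4557 - z + 0.939)^2
FOC: (2*8 + 2.0)*z = 3 + 2.0*(-0.4557 + 0.939)
z^{k+1} = 0.2204
Step 3: u-update.
u^{k+1} = 0.939 - 0.4557 - 0.2204 = 0.263
Step 4: Primal residual = |-0.4557 - 0.2204| = 0.676


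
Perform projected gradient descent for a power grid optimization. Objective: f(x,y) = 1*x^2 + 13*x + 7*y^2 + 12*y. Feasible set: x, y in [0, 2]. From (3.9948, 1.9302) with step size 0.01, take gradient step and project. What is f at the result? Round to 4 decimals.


Step 1: Compute gradient at (3.9948, 1.9302).
grad_x = 2*1*3.9948 + 13 = 20.9896
grad_y = 2*7*1.9302 + 12 = 39.0228
Step 2: Gradient step.
x_raw = 3.9948 - 0.01*20.9896 = 3.7849
y_raw = 1.9302 - 0.01*39.0228 = 1.54
Step 3: Project onto [0, 2].
x_proj = clip(3.7849) = 2.0
y_proj = clip(1.54) = 1.54
Step 4: Evaluate f.
f(2.0, 1.54) = 65.0803


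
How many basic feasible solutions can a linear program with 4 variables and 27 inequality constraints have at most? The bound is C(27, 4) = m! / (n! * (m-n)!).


Each vertex corresponds to some choice of n active constraints out of m, so the number of vertices is at most C(m, n) = m! / (n!(m-n)!).
m = 27, n = 4
Numerator: 27 * 26 * 25 * 24
Denominator: 4! = 24
C(27, 4) = 17550


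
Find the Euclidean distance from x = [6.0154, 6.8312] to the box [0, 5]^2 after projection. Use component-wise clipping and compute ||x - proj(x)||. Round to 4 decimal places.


Project each component onto [0, 5].
clip(6.0154) = 5.0, clip(6.8312) = 5.0
Projection = [5.0, 5.0]
Squared diffs: [1.031, 3.3533]
Distance = sqrt(4.3843) = 2.0939


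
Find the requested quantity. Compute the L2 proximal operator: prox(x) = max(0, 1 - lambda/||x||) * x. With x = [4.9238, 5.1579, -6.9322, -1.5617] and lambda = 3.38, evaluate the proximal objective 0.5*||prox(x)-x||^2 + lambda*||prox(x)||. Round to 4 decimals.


Step 1: Compute ||x||.
||x|| = 10.0669
Step 2: Compute scaling factor.
scale = max(0, 1 - 3.38/10.0669) = 0.6642
Step 3: prox(x) = [3.2706, 3.4261, -4.6047, -1.0374]
||prox(x)|| = 6.6869
Step 4: Proximal objective.
0.5*||prox-x||^2 = 5.7122
lambda*||prox|| = 22.6017
Total = 28.3138


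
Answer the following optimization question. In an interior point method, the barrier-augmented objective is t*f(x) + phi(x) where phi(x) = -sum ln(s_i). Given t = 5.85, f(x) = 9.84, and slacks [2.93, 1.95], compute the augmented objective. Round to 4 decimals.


Step 1: Compute log-barrier.
ln values: [1.075, 0.6678]
phi = -(1.075 + 0.6678) = -1.7428
Step 2: Compute augmented objective.
t*f(x) = 5.85*9.84 = 57.564
Total = 57.564 - 1.7428 = 55.8212


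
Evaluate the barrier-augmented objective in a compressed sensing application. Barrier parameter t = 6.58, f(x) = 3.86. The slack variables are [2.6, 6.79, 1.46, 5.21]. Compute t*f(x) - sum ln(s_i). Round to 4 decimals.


Step 1: Compute log-barrier.
ln values: [0.9555, 1.9155, 0.3784, 1.6506]
phi = -(0.9555 + 1.9155 + 0.3784 + 1.6506) = -4.9
Step 2: Compute augmented objective.
t*f(x) = 6.58*3.86 = 25.3988
Total = 25.3988 - 4.9 = 20.4988


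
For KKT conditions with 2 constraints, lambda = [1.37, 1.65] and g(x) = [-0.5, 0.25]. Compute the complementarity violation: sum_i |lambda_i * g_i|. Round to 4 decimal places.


KKT complementary slackness check:
lambda_1 * g_1 = 1.37 * -0.5 = -0.685
lambda_2 * g_2 = 1.65 * 0.25 = 0.4125
Total violation = 0.685 + 0.4125 = 1.0975


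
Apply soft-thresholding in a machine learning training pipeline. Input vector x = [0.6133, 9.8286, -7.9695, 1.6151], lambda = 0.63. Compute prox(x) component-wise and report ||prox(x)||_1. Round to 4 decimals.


Soft-thresholding with lambda = 0.63:
prox(0.6133) = sign(0.6133)*max(|0.6133| - 0.63, 0) = 0.0
prox(9.8286) = sign(9.8286)*max(|9.8286| - 0.63, 0) = 9.1986
prox(-7.9695) = sign(-7.9695)*max(|-7.9695| - 0.63, 0) = -7.3395
prox(1.6151) = sign(1.6151)*max(|1.6151| - 0.63, 0) = 0.9851
prox(x) = [0.0, 9.1986, -7.3395, 0.9851]
||prox(x)||_1 = 0.0 + 9.1986 + 7.3395 + 0.9851 = 17.5232


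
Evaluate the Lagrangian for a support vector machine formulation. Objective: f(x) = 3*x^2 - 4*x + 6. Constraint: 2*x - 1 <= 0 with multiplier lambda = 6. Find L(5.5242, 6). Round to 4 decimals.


Step 1: Evaluate f(x).
f(5.5242) = 3*5.5242^2 - 4*5.5242 + 6 = 75.4536
Step 2: Evaluate g(x).
g(5.5242) = 2*5.5242 - 1 = 10.0484
Step 3: Compute Lagrangian.
L = 75.4536 + 6*10.0484 = 135.744


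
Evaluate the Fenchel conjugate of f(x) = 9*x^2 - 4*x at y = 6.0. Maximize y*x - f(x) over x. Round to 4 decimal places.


f*(y) = sup_x {y*x - a*x^2 - b*x} = sup_x {(y-b)*x - a*x^2}
FOC: (y - b) - 2a*x = 0 => x* = (y - b)/(2a)
x* = (6.0 + 4)/(2*9) = 0.5556
f*(6.0) = (y-b)^2/(4a) = (6.0 + 4)^2/(4*9)
= 100.0/36 = 2.7778


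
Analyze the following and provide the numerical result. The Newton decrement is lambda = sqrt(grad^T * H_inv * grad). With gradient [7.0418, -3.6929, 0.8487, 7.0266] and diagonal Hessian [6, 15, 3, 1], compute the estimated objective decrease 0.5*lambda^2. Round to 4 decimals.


Step 1: H is diagonal, so H^(-1) * g = [1.1736, -0.2462, 0.2829, 7.0266].
Step 2: g^T H^(-1) g = sum_i g_i^2 / H_ii
  = (7.0418)^2/6 + (-3.6929)^2/15 + (0.8487)^2/3 + (7.0266)^2/1
  = 8.2645 + 0.9092 + 0.2401 + 49.3731 = 58.7869
Step 3: Objective decrease = 0.5 * g^T H^(-1) g = 29.3934


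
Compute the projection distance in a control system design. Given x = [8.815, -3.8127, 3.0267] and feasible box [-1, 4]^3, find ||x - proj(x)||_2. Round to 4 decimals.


Project each component onto [-1, 4].
clip(8.815) = 4.0, clip(-3.8127) = -1.0, clip(3.0267) = 3.0267
Projection = [4.0, -1.0, 3.0267]
Squared diffs: [23.1842, 7.9113, 0.0]
Distance = sqrt(31.0955) = 5.5763


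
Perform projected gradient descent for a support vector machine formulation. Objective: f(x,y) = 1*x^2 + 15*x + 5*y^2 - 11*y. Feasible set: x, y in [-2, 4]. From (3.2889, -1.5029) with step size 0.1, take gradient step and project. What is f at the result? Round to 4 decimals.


Step 1: Compute gradient at (3.2889, -1.5029).
grad_x = 2*1*3.2889 + 15 = 21.5778
grad_y = 2*5*-1.5029 - 11 = -26.029
Step 2: Gradient step.
x_raw = 3.2889 - 0.1*21.5778 = 1.1311
y_raw = -1.5029 - 0.1*-26.029 = 1.1
Step 3: Project onto [-2, 4].
x_proj = clip(1.1311) = 1.1311
y_proj = clip(1.1) = 1.1
Step 4: Evaluate f.
f(1.1311, 1.1) = 12.1962


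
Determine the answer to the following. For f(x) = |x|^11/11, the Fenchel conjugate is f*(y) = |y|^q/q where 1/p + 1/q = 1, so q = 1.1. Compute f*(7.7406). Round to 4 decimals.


The conjugate exponent q satisfies 1/p + 1/q = 1.
p = 11, so q = 11/(11 - 1) = 1.1
|y|^q = 7.7406^1.1 = 9.4984
f*(7.7406) = 9.4984 / 1.1 = 8.6349


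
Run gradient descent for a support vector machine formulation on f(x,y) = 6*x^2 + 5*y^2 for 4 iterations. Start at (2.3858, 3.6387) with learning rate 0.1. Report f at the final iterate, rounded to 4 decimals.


Gradient descent on f(x,y) = 6*x^2 + 5*y^2.
Starting point: (2.3858, 3.6387), alpha = 0.1
Step 1: grad_x = 2*6*2.3858 = 28.6296, grad_y = 2*5*3.6387 = 36.387
  x_1 = 2.3858 - 0.1*28.6296 = -0.4772
  y_1 = 3.6387 - 0.1*36.387 = 0.0
Step 2: grad_x = 2*6*-0.4772 = -5.7259, grad_y = 2*5*0.0 = 0.0
  x_2 = -0.4772 - 0.1*-5.7259 = 0.0954
  y_2 = 0.0 - 0.1*0.0 = 0.0
Step 3: grad_x = 2*6*0.0954 = 1.1452, grad_y = 2*5*0.0 = 0.0
  x_3 = 0.0954 - 0.1*1.1452 = -0.0191
  y_3 = 0.0 - 0.1*0.0 = 0.0
Step 4: grad_x = 2*6*-0.0191 = -0.229, grad_y = 2*5*0.0 = 0.0
  x_4 = -0.0191 - 0.1*-0.229 = 0.0038
  y_4 = 0.0 - 0.1*0.0 = 0.0
f(0.0038, 0.0) = 6*0.0038^2 + 5*0.0^2 = 0.0001


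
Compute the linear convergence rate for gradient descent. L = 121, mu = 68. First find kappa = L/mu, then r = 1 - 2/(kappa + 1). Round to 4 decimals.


Step 1: Compute the condition number.
kappa = L/mu = 121/68 = 1.7794
Step 2: Compute the convergence rate.
r = 1 - 2/(kappa + 1) = 1 - 2*mu/(L + mu) = (L - mu)/(L + mu) = 53/189 = 0.2804


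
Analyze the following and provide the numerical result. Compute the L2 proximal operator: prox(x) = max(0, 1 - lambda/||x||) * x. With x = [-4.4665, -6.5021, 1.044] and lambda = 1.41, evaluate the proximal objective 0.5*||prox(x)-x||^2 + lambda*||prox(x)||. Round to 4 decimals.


Step 1: Compute ||x||.
||x|| = 7.9572
Step 2: Compute scaling factor.
scale = max(0, 1 - 1.41/7.9572) = 0.8228
Step 3: prox(x) = [-3.675, -5.3499, 0.859]
||prox(x)|| = 6.5472
Step 4: Proximal objective.
0.5*||prox-x||^2 = 0.9941
lambda*||prox|| = 9.2316
Total = 10.2256


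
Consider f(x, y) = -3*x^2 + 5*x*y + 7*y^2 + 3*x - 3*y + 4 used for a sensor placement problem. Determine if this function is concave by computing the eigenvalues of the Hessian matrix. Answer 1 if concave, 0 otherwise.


The Hessian of f(x,y) = -3*x^2 + 5*x*y + 7*y^2 + 3*x - 3*y + 4 is:
H = [[-6, 5], [5, 14]]
Trace = -6 + 14 = 8
Determinant = -6*14 - (5)^2 = -109
Discriminant = (8)^2 - 4*-109 = 500.0
Eigenvalues: lambda_1 = -7.1803, lambda_2 = 15.1803
The function is not concave.

0
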